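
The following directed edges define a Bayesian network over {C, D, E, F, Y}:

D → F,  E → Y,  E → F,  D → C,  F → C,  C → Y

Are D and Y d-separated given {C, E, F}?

Yes — D and Y are d-separated given {C, E, F}.

Enumerating the 4 paths from D to Y and testing each for blocking by {C, E, F}:
Path 1: D → C → Y
  C is a chain here and C is conditioned on, so the path is blocked at C.
Path 2: D → C ← F ← E → Y
  F is a chain here and F is conditioned on, so the path is blocked at F.
Path 3: D → F → C → Y
  F is a chain here and F is conditioned on, so the path is blocked at F.
Path 4: D → F ← E → Y
  E is a fork here and E is conditioned on, so the path is blocked at E.
All paths are blocked; D ⊥ Y | {C, E, F} holds.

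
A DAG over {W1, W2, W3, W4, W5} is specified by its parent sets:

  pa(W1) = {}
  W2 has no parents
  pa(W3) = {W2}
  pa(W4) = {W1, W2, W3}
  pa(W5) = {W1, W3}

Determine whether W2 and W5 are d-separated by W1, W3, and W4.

We examine all 4 paths between W2 and W5:
Path 1: W2 → W3 → W4 ← W1 → W5
  W3 is a chain here and W3 is conditioned on, so the path is blocked at W3.
Path 2: W2 → W3 → W5
  W3 is a chain here and W3 is conditioned on, so the path is blocked at W3.
Path 3: W2 → W4 ← W3 → W5
  W3 is a fork here and W3 is conditioned on, so the path is blocked at W3.
Path 4: W2 → W4 ← W1 → W5
  W1 is a fork here and W1 is conditioned on, so the path is blocked at W1.
All paths are blocked; W2 ⊥ W5 | {W1, W3, W4} holds.

Yes — W2 and W5 are d-separated given {W1, W3, W4}.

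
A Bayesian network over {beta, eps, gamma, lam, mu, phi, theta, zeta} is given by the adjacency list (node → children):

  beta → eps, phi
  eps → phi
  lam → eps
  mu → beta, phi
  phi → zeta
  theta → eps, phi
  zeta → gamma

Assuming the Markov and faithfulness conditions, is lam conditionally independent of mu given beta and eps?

We examine all 6 paths between lam and mu:
Path 1: lam → eps ← theta → phi ← mu
  phi is a collider here and neither phi nor any of its descendants is conditioned on, so the collider stays closed — the path is blocked at phi.
Path 2: lam → eps ← theta → phi ← beta ← mu
  phi is a collider here and neither phi nor any of its descendants is conditioned on, so the collider stays closed — the path is blocked at phi.
Path 3: lam → eps → phi ← mu
  eps is a chain here and eps is conditioned on, so the path is blocked at eps.
Path 4: lam → eps → phi ← beta ← mu
  eps is a chain here and eps is conditioned on, so the path is blocked at eps.
Path 5: lam → eps ← beta → phi ← mu
  beta is a fork here and beta is conditioned on, so the path is blocked at beta.
Path 6: lam → eps ← beta ← mu
  beta is a chain here and beta is conditioned on, so the path is blocked at beta.
Every path is blocked, so lam and mu are d-separated given {beta, eps}.

Yes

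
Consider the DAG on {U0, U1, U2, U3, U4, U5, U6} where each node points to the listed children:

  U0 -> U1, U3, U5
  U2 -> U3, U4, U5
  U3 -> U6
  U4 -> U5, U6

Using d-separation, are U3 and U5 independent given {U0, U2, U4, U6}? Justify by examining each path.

Yes

5 paths connect U3 and U5; each must be blocked for d-separation to hold:
Path 1: U3 → U6 ← U4 → U5
  U4 is a fork here and U4 is conditioned on, so the path is blocked at U4.
Path 2: U3 → U6 ← U4 ← U2 → U5
  U4 is a chain here and U4 is conditioned on, so the path is blocked at U4.
Path 3: U3 ← U0 → U5
  U0 is a fork here and U0 is conditioned on, so the path is blocked at U0.
Path 4: U3 ← U2 → U5
  U2 is a fork here and U2 is conditioned on, so the path is blocked at U2.
Path 5: U3 ← U2 → U4 → U5
  U2 is a fork here and U2 is conditioned on, so the path is blocked at U2.
Since every path is blocked, d-separation holds.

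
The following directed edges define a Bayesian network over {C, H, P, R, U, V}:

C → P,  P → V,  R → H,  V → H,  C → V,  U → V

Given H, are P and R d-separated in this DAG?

No — P and R are not d-separated given {H}.

There are 2 undirected paths between P and R; checking each against the conditioning set {H}:
  1. P ← C → V → H ← R — C:fork[open]; V:chain[open]; H:collider[open] ⇒ active
  2. P → V → H ← R — V:chain[open]; H:collider[open] ⇒ active
Since the path P ← C → V → H ← R is active, P and R are not d-separated given {H}.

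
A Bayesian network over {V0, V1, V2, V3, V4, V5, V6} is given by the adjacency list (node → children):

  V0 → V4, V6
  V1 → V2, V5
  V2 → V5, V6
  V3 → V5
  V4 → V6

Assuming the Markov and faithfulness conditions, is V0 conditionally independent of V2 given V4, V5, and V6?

2 paths connect V0 and V2; each must be blocked for d-separation to hold:
Path 1: V0 → V6 ← V2
  V6 is a collider and V6 is conditioned on, which opens it — no node blocks this path, so it is active.
Path 2: V0 → V4 → V6 ← V2
  V4 is a chain here and V4 is conditioned on, so the path is blocked at V4.
Since the path V0 → V6 ← V2 is active, V0 and V2 are not d-separated given {V4, V5, V6}.

No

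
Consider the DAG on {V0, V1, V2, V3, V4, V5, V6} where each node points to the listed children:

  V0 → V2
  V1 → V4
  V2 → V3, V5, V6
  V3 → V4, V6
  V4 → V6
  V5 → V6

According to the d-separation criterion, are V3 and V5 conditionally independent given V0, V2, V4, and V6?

Enumerating the 6 paths from V3 to V5 and testing each for blocking by {V0, V2, V4, V6}:
Path 1: V3 ← V2 → V5
  V2 is a fork here and V2 is conditioned on, so the path is blocked at V2.
Path 2: V3 ← V2 → V6 ← V5
  V2 is a fork here and V2 is conditioned on, so the path is blocked at V2.
Path 3: V3 → V4 → V6 ← V2 → V5
  V4 is a chain here and V4 is conditioned on, so the path is blocked at V4.
Path 4: V3 → V4 → V6 ← V5
  V4 is a chain here and V4 is conditioned on, so the path is blocked at V4.
Path 5: V3 → V6 ← V2 → V5
  V2 is a fork here and V2 is conditioned on, so the path is blocked at V2.
Path 6: V3 → V6 ← V5
  V6 is a collider and V6 is conditioned on, which opens it — no node blocks this path, so it is active.
Since the path V3 → V6 ← V5 is active, V3 and V5 are not d-separated given {V0, V2, V4, V6}.

No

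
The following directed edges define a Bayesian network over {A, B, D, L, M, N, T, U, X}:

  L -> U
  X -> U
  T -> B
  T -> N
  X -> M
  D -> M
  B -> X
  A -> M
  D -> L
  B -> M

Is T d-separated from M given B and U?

Yes

3 paths connect T and M; each must be blocked for d-separation to hold:
  1. T → B → X → M — B:chain[blocks]; X:chain[open] ⇒ blocked
  2. T → B → X → U ← L ← D → M — B:chain[blocks]; X:chain[open]; U:collider[open]; L:chain[open]; D:fork[open] ⇒ blocked
  3. T → B → M — B:chain[blocks] ⇒ blocked
All paths are blocked; T ⊥ M | {B, U} holds.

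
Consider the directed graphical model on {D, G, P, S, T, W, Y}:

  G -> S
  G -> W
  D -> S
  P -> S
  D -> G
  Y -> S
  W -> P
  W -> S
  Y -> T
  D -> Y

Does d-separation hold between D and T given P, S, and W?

No

There are 5 undirected paths between D and T; checking each against the conditioning set {P, S, W}:
  1. D → G → W → P → S ← Y → T — G:chain[open]; W:chain[blocks]; P:chain[blocks]; S:collider[open]; Y:fork[open] ⇒ blocked
  2. D → G → W → S ← Y → T — G:chain[open]; W:chain[blocks]; S:collider[open]; Y:fork[open] ⇒ blocked
  3. D → G → S ← Y → T — G:chain[open]; S:collider[open]; Y:fork[open] ⇒ active
  4. D → S ← Y → T — S:collider[open]; Y:fork[open] ⇒ active
  5. D → Y → T — Y:chain[open] ⇒ active
Since the path D → G → S ← Y → T is active, D and T are not d-separated given {P, S, W}.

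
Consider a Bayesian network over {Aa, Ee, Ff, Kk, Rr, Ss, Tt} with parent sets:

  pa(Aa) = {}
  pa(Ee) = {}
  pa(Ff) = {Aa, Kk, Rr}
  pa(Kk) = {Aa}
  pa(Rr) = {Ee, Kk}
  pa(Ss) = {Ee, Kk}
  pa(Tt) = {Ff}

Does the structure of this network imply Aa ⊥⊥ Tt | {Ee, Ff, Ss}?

Yes

We examine all 4 paths between Aa and Tt:
Path 1: Aa → Kk → Ff → Tt
  Ff is a chain here and Ff is conditioned on, so the path is blocked at Ff.
Path 2: Aa → Kk → Rr → Ff → Tt
  Ff is a chain here and Ff is conditioned on, so the path is blocked at Ff.
Path 3: Aa → Kk → Ss ← Ee → Rr → Ff → Tt
  Ee is a fork here and Ee is conditioned on, so the path is blocked at Ee.
Path 4: Aa → Ff → Tt
  Ff is a chain here and Ff is conditioned on, so the path is blocked at Ff.
All paths are blocked; Aa ⊥ Tt | {Ee, Ff, Ss} holds.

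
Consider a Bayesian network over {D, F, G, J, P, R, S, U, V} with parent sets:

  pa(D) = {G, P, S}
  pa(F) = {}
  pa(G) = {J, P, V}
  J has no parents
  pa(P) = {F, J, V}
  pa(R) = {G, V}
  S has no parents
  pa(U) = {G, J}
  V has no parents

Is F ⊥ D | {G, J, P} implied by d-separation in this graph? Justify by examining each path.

Yes

6 paths connect F and D; each must be blocked for d-separation to hold:
Path 1: F → P → G → D
  P is a chain here and P is conditioned on, so the path is blocked at P.
Path 2: F → P ← J → G → D
  J is a fork here and J is conditioned on, so the path is blocked at J.
Path 3: F → P ← J → U ← G → D
  J is a fork here and J is conditioned on, so the path is blocked at J.
Path 4: F → P → D
  P is a chain here and P is conditioned on, so the path is blocked at P.
Path 5: F → P ← V → G → D
  G is a chain here and G is conditioned on, so the path is blocked at G.
Path 6: F → P ← V → R ← G → D
  R is a collider here and neither R nor any of its descendants is conditioned on, so the collider stays closed — the path is blocked at R.
All paths are blocked; F ⊥ D | {G, J, P} holds.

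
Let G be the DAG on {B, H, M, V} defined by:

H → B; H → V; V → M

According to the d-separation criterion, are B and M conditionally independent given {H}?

Yes

There is one path between B and M:
  1. B ← H → V → M — H:fork[blocks]; V:chain[open] ⇒ blocked
All paths are blocked; B ⊥ M | {H} holds.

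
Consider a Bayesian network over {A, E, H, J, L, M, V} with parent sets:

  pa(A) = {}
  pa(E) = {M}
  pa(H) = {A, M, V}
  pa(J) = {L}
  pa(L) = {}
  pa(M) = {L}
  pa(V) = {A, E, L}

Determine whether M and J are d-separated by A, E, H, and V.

No

There are 4 undirected paths between M and J; checking each against the conditioning set {A, E, H, V}:
Path 1: M → E → V ← L → J
  E is a chain here and E is conditioned on, so the path is blocked at E.
Path 2: M ← L → J
  L is a fork and L is not conditioned on — no node blocks this path, so it is active.
Path 3: M → H ← V ← L → J
  V is a chain here and V is conditioned on, so the path is blocked at V.
Path 4: M → H ← A → V ← L → J
  A is a fork here and A is conditioned on, so the path is blocked at A.
Since the path M ← L → J is active, M and J are not d-separated given {A, E, H, V}.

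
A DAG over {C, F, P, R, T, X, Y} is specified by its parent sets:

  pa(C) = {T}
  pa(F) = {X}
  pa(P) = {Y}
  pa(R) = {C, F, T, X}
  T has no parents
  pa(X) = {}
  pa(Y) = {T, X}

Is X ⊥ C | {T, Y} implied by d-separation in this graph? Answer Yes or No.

Yes

Enumerating the 6 paths from X to C and testing each for blocking by {T, Y}:
Path 1: X → Y ← T → C
  T is a fork here and T is conditioned on, so the path is blocked at T.
Path 2: X → Y ← T → R ← C
  T is a fork here and T is conditioned on, so the path is blocked at T.
Path 3: X → F → R ← C
  R is a collider here and neither R nor any of its descendants is conditioned on, so the collider stays closed — the path is blocked at R.
Path 4: X → F → R ← T → C
  R is a collider here and neither R nor any of its descendants is conditioned on, so the collider stays closed — the path is blocked at R.
Path 5: X → R ← C
  R is a collider here and neither R nor any of its descendants is conditioned on, so the collider stays closed — the path is blocked at R.
Path 6: X → R ← T → C
  R is a collider here and neither R nor any of its descendants is conditioned on, so the collider stays closed — the path is blocked at R.
All paths are blocked; X ⊥ C | {T, Y} holds.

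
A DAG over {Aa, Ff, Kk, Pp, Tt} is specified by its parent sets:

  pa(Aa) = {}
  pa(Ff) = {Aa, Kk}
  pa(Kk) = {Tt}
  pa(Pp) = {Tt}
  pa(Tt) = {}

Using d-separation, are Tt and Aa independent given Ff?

No — Tt and Aa are not d-separated given {Ff}.

The only undirected path from Tt to Aa is:
Path 1: Tt → Kk → Ff ← Aa
  Kk is a chain and Kk is not conditioned on; Ff is a collider and Ff is conditioned on, which opens it — no node blocks this path, so it is active.
Because an active path exists, Tt and Aa are not d-separated.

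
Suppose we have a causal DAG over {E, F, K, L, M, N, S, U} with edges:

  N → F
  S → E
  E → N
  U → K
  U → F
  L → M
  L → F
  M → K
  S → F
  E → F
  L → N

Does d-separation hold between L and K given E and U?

5 paths connect L and K; each must be blocked for d-separation to hold:
Path 1: L → F ← U → K
  F is a collider here and neither F nor any of its descendants is conditioned on, so the collider stays closed — the path is blocked at F.
Path 2: L → N → F ← U → K
  F is a collider here and neither F nor any of its descendants is conditioned on, so the collider stays closed — the path is blocked at F.
Path 3: L → N ← E → F ← U → K
  N is a collider here and neither N nor any of its descendants is conditioned on, so the collider stays closed — the path is blocked at N.
Path 4: L → N ← E ← S → F ← U → K
  N is a collider here and neither N nor any of its descendants is conditioned on, so the collider stays closed — the path is blocked at N.
Path 5: L → M → K
  M is a chain and M is not conditioned on — no node blocks this path, so it is active.
Because an active path exists, L and K are not d-separated.

No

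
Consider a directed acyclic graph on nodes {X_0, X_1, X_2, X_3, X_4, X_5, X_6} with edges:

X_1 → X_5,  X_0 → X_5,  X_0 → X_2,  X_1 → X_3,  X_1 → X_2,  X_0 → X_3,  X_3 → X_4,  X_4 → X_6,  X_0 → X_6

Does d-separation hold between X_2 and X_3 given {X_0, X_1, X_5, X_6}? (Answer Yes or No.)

Yes

There are 6 undirected paths between X_2 and X_3; checking each against the conditioning set {X_0, X_1, X_5, X_6}:
Path 1: X_2 ← X_1 → X_3
  X_1 is a fork here and X_1 is conditioned on, so the path is blocked at X_1.
Path 2: X_2 ← X_1 → X_5 ← X_0 → X_3
  X_1 is a fork here and X_1 is conditioned on, so the path is blocked at X_1.
Path 3: X_2 ← X_1 → X_5 ← X_0 → X_6 ← X_4 ← X_3
  X_1 is a fork here and X_1 is conditioned on, so the path is blocked at X_1.
Path 4: X_2 ← X_0 → X_3
  X_0 is a fork here and X_0 is conditioned on, so the path is blocked at X_0.
Path 5: X_2 ← X_0 → X_5 ← X_1 → X_3
  X_0 is a fork here and X_0 is conditioned on, so the path is blocked at X_0.
Path 6: X_2 ← X_0 → X_6 ← X_4 ← X_3
  X_0 is a fork here and X_0 is conditioned on, so the path is blocked at X_0.
Every path is blocked, so X_2 and X_3 are d-separated given {X_0, X_1, X_5, X_6}.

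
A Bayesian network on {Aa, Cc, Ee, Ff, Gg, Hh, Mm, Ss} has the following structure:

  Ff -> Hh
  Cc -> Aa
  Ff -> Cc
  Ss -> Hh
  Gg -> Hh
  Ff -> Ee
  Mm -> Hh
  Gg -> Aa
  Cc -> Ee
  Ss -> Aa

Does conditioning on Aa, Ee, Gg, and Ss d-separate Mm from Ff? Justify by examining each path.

5 paths connect Mm and Ff; each must be blocked for d-separation to hold:
Path 1: Mm → Hh ← Gg → Aa ← Cc → Ee ← Ff
  Hh is a collider here and neither Hh nor any of its descendants is conditioned on, so the collider stays closed — the path is blocked at Hh.
Path 2: Mm → Hh ← Gg → Aa ← Cc ← Ff
  Hh is a collider here and neither Hh nor any of its descendants is conditioned on, so the collider stays closed — the path is blocked at Hh.
Path 3: Mm → Hh ← Ss → Aa ← Cc → Ee ← Ff
  Hh is a collider here and neither Hh nor any of its descendants is conditioned on, so the collider stays closed — the path is blocked at Hh.
Path 4: Mm → Hh ← Ss → Aa ← Cc ← Ff
  Hh is a collider here and neither Hh nor any of its descendants is conditioned on, so the collider stays closed — the path is blocked at Hh.
Path 5: Mm → Hh ← Ff
  Hh is a collider here and neither Hh nor any of its descendants is conditioned on, so the collider stays closed — the path is blocked at Hh.
All paths are blocked; Mm ⊥ Ff | {Aa, Ee, Gg, Ss} holds.

Yes — Mm and Ff are d-separated given {Aa, Ee, Gg, Ss}.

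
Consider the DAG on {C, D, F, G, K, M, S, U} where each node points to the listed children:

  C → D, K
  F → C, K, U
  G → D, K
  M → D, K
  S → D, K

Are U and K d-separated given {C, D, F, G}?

Yes

Enumerating the 5 paths from U to K and testing each for blocking by {C, D, F, G}:
Path 1: U ← F → K
  F is a fork here and F is conditioned on, so the path is blocked at F.
Path 2: U ← F → C → D ← S → K
  F is a fork here and F is conditioned on, so the path is blocked at F.
Path 3: U ← F → C → D ← M → K
  F is a fork here and F is conditioned on, so the path is blocked at F.
Path 4: U ← F → C → D ← G → K
  F is a fork here and F is conditioned on, so the path is blocked at F.
Path 5: U ← F → C → K
  F is a fork here and F is conditioned on, so the path is blocked at F.
Since every path is blocked, d-separation holds.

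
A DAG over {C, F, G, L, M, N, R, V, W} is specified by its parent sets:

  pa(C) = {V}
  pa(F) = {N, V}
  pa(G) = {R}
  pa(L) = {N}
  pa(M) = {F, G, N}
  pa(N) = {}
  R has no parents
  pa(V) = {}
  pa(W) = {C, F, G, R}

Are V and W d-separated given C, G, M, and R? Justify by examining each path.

No — V and W are not d-separated given {C, G, M, R}.

We examine all 6 paths between V and W:
  1. V → C → W — C:chain[blocks] ⇒ blocked
  2. V → F → W — F:chain[open] ⇒ active
  3. V → F → M ← G → W — F:chain[open]; M:collider[open]; G:fork[blocks] ⇒ blocked
  4. V → F → M ← G ← R → W — F:chain[open]; M:collider[open]; G:chain[blocks]; R:fork[blocks] ⇒ blocked
  5. V → F ← N → M ← G → W — F:collider[open]; N:fork[open]; M:collider[open]; G:fork[blocks] ⇒ blocked
  6. V → F ← N → M ← G ← R → W — F:collider[open]; N:fork[open]; M:collider[open]; G:chain[blocks]; R:fork[blocks] ⇒ blocked
Because an active path exists, V and W are not d-separated.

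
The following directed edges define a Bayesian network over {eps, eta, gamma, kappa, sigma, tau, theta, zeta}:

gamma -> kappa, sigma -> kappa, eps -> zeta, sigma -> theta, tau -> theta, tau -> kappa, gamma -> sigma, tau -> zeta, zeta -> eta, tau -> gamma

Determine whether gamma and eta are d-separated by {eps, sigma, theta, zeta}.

Yes

There are 5 undirected paths between gamma and eta; checking each against the conditioning set {eps, sigma, theta, zeta}:
Path 1: gamma ← tau → zeta → eta
  zeta is a chain here and zeta is conditioned on, so the path is blocked at zeta.
Path 2: gamma → sigma → theta ← tau → zeta → eta
  sigma is a chain here and sigma is conditioned on, so the path is blocked at sigma.
Path 3: gamma → sigma → kappa ← tau → zeta → eta
  sigma is a chain here and sigma is conditioned on, so the path is blocked at sigma.
Path 4: gamma → kappa ← tau → zeta → eta
  kappa is a collider here and neither kappa nor any of its descendants is conditioned on, so the collider stays closed — the path is blocked at kappa.
Path 5: gamma → kappa ← sigma → theta ← tau → zeta → eta
  kappa is a collider here and neither kappa nor any of its descendants is conditioned on, so the collider stays closed — the path is blocked at kappa.
All paths are blocked; gamma ⊥ eta | {eps, sigma, theta, zeta} holds.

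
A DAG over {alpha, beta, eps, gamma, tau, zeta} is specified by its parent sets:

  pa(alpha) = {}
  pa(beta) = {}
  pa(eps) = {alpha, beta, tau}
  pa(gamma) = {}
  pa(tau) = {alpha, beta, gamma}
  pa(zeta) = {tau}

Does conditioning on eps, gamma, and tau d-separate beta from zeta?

Yes — beta and zeta are d-separated given {eps, gamma, tau}.

3 paths connect beta and zeta; each must be blocked for d-separation to hold:
  1. beta → tau → zeta — tau:chain[blocks] ⇒ blocked
  2. beta → eps ← tau → zeta — eps:collider[open]; tau:fork[blocks] ⇒ blocked
  3. beta → eps ← alpha → tau → zeta — eps:collider[open]; alpha:fork[open]; tau:chain[blocks] ⇒ blocked
All paths are blocked; beta ⊥ zeta | {eps, gamma, tau} holds.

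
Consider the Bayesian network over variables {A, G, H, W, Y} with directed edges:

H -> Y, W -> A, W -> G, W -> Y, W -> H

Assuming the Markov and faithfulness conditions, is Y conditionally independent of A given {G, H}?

We examine all 2 paths between Y and A:
  1. Y ← H ← W → A — H:chain[blocks]; W:fork[open] ⇒ blocked
  2. Y ← W → A — W:fork[open] ⇒ active
At least one path is unblocked, so d-separation fails.

No — Y and A are not d-separated given {G, H}.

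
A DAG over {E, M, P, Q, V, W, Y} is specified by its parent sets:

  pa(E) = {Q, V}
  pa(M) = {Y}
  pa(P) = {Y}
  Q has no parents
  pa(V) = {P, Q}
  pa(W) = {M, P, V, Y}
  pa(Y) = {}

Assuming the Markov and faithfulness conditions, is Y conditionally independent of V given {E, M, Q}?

No

6 paths connect Y and V; each must be blocked for d-separation to hold:
  1. Y → M → W ← P → V — M:chain[blocks]; W:collider[blocks]; P:fork[open] ⇒ blocked
  2. Y → M → W ← V — M:chain[blocks]; W:collider[blocks] ⇒ blocked
  3. Y → P → V — P:chain[open] ⇒ active
  4. Y → P → W ← V — P:chain[open]; W:collider[blocks] ⇒ blocked
  5. Y → W ← P → V — W:collider[blocks]; P:fork[open] ⇒ blocked
  6. Y → W ← V — W:collider[blocks] ⇒ blocked
Since the path Y → P → V is active, Y and V are not d-separated given {E, M, Q}.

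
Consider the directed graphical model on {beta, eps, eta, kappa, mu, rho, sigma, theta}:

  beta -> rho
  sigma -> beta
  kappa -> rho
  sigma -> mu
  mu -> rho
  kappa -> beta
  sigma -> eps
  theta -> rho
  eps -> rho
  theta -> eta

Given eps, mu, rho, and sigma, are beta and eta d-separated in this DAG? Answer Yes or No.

There are 4 undirected paths between beta and eta; checking each against the conditioning set {eps, mu, rho, sigma}:
  1. beta ← sigma → eps → rho ← theta → eta — sigma:fork[blocks]; eps:chain[blocks]; rho:collider[open]; theta:fork[open] ⇒ blocked
  2. beta ← sigma → mu → rho ← theta → eta — sigma:fork[blocks]; mu:chain[blocks]; rho:collider[open]; theta:fork[open] ⇒ blocked
  3. beta ← kappa → rho ← theta → eta — kappa:fork[open]; rho:collider[open]; theta:fork[open] ⇒ active
  4. beta → rho ← theta → eta — rho:collider[open]; theta:fork[open] ⇒ active
Because an active path exists, beta and eta are not d-separated.

No — beta and eta are not d-separated given {eps, mu, rho, sigma}.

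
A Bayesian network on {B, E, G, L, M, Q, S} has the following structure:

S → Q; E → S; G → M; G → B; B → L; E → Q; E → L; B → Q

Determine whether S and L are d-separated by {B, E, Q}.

We examine all 4 paths between S and L:
  1. S → Q ← B → L — Q:collider[open]; B:fork[blocks] ⇒ blocked
  2. S → Q ← E → L — Q:collider[open]; E:fork[blocks] ⇒ blocked
  3. S ← E → Q ← B → L — E:fork[blocks]; Q:collider[open]; B:fork[blocks] ⇒ blocked
  4. S ← E → L — E:fork[blocks] ⇒ blocked
Since every path is blocked, d-separation holds.

Yes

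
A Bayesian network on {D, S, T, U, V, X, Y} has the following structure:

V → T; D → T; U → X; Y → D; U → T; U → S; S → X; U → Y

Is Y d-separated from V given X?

Yes

Enumerating the 2 paths from Y to V and testing each for blocking by {X}:
Path 1: Y → D → T ← V
  T is a collider here and neither T nor any of its descendants is conditioned on, so the collider stays closed — the path is blocked at T.
Path 2: Y ← U → T ← V
  T is a collider here and neither T nor any of its descendants is conditioned on, so the collider stays closed — the path is blocked at T.
Since every path is blocked, d-separation holds.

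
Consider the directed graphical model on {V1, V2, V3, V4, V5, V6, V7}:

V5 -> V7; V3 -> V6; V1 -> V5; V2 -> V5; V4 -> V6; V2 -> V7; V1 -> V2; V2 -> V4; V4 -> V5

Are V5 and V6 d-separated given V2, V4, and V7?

Yes

Enumerating the 4 paths from V5 to V6 and testing each for blocking by {V2, V4, V7}:
  1. V5 → V7 ← V2 → V4 → V6 — V7:collider[open]; V2:fork[blocks]; V4:chain[blocks] ⇒ blocked
  2. V5 ← V2 → V4 → V6 — V2:fork[blocks]; V4:chain[blocks] ⇒ blocked
  3. V5 ← V1 → V2 → V4 → V6 — V1:fork[open]; V2:chain[blocks]; V4:chain[blocks] ⇒ blocked
  4. V5 ← V4 → V6 — V4:fork[blocks] ⇒ blocked
All paths are blocked; V5 ⊥ V6 | {V2, V4, V7} holds.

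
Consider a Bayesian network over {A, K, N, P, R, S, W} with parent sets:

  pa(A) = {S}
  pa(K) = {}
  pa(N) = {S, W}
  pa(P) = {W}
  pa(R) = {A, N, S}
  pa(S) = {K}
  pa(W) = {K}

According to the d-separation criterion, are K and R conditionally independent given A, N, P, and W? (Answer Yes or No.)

No

Enumerating the 6 paths from K to R and testing each for blocking by {A, N, P, W}:
  1. K → W → N ← S → A → R — W:chain[blocks]; N:collider[open]; S:fork[open]; A:chain[blocks] ⇒ blocked
  2. K → W → N ← S → R — W:chain[blocks]; N:collider[open]; S:fork[open] ⇒ blocked
  3. K → W → N → R — W:chain[blocks]; N:chain[blocks] ⇒ blocked
  4. K → S → A → R — S:chain[open]; A:chain[blocks] ⇒ blocked
  5. K → S → R — S:chain[open] ⇒ active
  6. K → S → N → R — S:chain[open]; N:chain[blocks] ⇒ blocked
Since the path K → S → R is active, K and R are not d-separated given {A, N, P, W}.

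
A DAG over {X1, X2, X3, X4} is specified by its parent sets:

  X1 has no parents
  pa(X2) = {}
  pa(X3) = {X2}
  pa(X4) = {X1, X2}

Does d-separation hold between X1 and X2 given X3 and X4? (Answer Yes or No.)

No

There is one path between X1 and X2:
  1. X1 → X4 ← X2 — X4:collider[open] ⇒ active
Because an active path exists, X1 and X2 are not d-separated.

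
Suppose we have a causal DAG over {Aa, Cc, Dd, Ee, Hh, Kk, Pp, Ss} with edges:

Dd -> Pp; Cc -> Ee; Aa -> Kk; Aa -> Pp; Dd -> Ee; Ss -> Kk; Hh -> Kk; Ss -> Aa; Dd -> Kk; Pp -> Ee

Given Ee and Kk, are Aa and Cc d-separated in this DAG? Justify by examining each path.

No — Aa and Cc are not d-separated given {Ee, Kk}.

There are 6 undirected paths between Aa and Cc; checking each against the conditioning set {Ee, Kk}:
Path 1: Aa → Pp ← Dd → Ee ← Cc
  Pp is a collider and its descendant Ee is conditioned on, which opens it; Dd is a fork and Dd is not conditioned on; Ee is a collider and Ee is conditioned on, which opens it — no node blocks this path, so it is active.
Path 2: Aa → Pp → Ee ← Cc
  Pp is a chain and Pp is not conditioned on; Ee is a collider and Ee is conditioned on, which opens it — no node blocks this path, so it is active.
Path 3: Aa ← Ss → Kk ← Dd → Pp → Ee ← Cc
  Ss is a fork and Ss is not conditioned on; Kk is a collider and Kk is conditioned on, which opens it; Dd is a fork and Dd is not conditioned on; Pp is a chain and Pp is not conditioned on; Ee is a collider and Ee is conditioned on, which opens it — no node blocks this path, so it is active.
Path 4: Aa ← Ss → Kk ← Dd → Ee ← Cc
  Ss is a fork and Ss is not conditioned on; Kk is a collider and Kk is conditioned on, which opens it; Dd is a fork and Dd is not conditioned on; Ee is a collider and Ee is conditioned on, which opens it — no node blocks this path, so it is active.
Path 5: Aa → Kk ← Dd → Pp → Ee ← Cc
  Kk is a collider and Kk is conditioned on, which opens it; Dd is a fork and Dd is not conditioned on; Pp is a chain and Pp is not conditioned on; Ee is a collider and Ee is conditioned on, which opens it — no node blocks this path, so it is active.
Path 6: Aa → Kk ← Dd → Ee ← Cc
  Kk is a collider and Kk is conditioned on, which opens it; Dd is a fork and Dd is not conditioned on; Ee is a collider and Ee is conditioned on, which opens it — no node blocks this path, so it is active.
At least one path is unblocked, so d-separation fails.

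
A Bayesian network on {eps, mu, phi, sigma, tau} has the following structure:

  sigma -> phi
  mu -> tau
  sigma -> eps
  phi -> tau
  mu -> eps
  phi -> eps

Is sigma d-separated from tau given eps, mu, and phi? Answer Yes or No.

4 paths connect sigma and tau; each must be blocked for d-separation to hold:
  1. sigma → eps ← mu → tau — eps:collider[open]; mu:fork[blocks] ⇒ blocked
  2. sigma → eps ← phi → tau — eps:collider[open]; phi:fork[blocks] ⇒ blocked
  3. sigma → phi → tau — phi:chain[blocks] ⇒ blocked
  4. sigma → phi → eps ← mu → tau — phi:chain[blocks]; eps:collider[open]; mu:fork[blocks] ⇒ blocked
Every path is blocked, so sigma and tau are d-separated given {eps, mu, phi}.

Yes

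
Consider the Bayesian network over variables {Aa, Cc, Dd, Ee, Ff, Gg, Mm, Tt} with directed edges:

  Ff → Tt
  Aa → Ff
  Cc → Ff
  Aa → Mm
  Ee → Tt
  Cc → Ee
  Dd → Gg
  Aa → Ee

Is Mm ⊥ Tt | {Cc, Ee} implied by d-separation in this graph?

No — Mm and Tt are not d-separated given {Cc, Ee}.

We examine all 4 paths between Mm and Tt:
Path 1: Mm ← Aa → Ee ← Cc → Ff → Tt
  Cc is a fork here and Cc is conditioned on, so the path is blocked at Cc.
Path 2: Mm ← Aa → Ee → Tt
  Ee is a chain here and Ee is conditioned on, so the path is blocked at Ee.
Path 3: Mm ← Aa → Ff ← Cc → Ee → Tt
  Ff is a collider here and neither Ff nor any of its descendants is conditioned on, so the collider stays closed — the path is blocked at Ff.
Path 4: Mm ← Aa → Ff → Tt
  Aa is a fork and Aa is not conditioned on; Ff is a chain and Ff is not conditioned on — no node blocks this path, so it is active.
Because an active path exists, Mm and Tt are not d-separated.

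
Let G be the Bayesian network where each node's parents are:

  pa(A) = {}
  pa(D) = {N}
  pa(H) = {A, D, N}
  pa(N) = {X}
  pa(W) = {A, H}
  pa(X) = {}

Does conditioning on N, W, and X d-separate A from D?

No

We examine all 4 paths between A and D:
Path 1: A → W ← H ← D
  W is a collider and W is conditioned on, which opens it; H is a chain and H is not conditioned on — no node blocks this path, so it is active.
Path 2: A → W ← H ← N → D
  N is a fork here and N is conditioned on, so the path is blocked at N.
Path 3: A → H ← D
  H is a collider and its descendant W is conditioned on, which opens it — no node blocks this path, so it is active.
Path 4: A → H ← N → D
  N is a fork here and N is conditioned on, so the path is blocked at N.
Because an active path exists, A and D are not d-separated.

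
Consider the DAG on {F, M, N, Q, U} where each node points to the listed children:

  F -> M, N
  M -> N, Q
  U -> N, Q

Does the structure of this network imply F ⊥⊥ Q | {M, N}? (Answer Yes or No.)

There are 4 undirected paths between F and Q; checking each against the conditioning set {M, N}:
Path 1: F → M → N ← U → Q
  M is a chain here and M is conditioned on, so the path is blocked at M.
Path 2: F → M → Q
  M is a chain here and M is conditioned on, so the path is blocked at M.
Path 3: F → N ← U → Q
  N is a collider and N is conditioned on, which opens it; U is a fork and U is not conditioned on — no node blocks this path, so it is active.
Path 4: F → N ← M → Q
  M is a fork here and M is conditioned on, so the path is blocked at M.
Since the path F → N ← U → Q is active, F and Q are not d-separated given {M, N}.

No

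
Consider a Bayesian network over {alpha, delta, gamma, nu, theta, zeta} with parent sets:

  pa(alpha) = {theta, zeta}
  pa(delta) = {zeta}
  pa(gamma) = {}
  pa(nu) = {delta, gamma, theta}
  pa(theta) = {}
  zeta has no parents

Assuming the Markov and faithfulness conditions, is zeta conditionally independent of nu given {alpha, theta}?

No — zeta and nu are not d-separated given {alpha, theta}.

Enumerating the 2 paths from zeta to nu and testing each for blocking by {alpha, theta}:
Path 1: zeta → alpha ← theta → nu
  theta is a fork here and theta is conditioned on, so the path is blocked at theta.
Path 2: zeta → delta → nu
  delta is a chain and delta is not conditioned on — no node blocks this path, so it is active.
Since the path zeta → delta → nu is active, zeta and nu are not d-separated given {alpha, theta}.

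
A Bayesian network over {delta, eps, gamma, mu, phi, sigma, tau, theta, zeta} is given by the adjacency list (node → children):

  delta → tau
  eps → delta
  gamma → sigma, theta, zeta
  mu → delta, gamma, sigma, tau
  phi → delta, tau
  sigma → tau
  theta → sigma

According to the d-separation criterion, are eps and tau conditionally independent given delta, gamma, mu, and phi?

Yes

6 paths connect eps and tau; each must be blocked for d-separation to hold:
  1. eps → delta → tau — delta:chain[blocks] ⇒ blocked
  2. eps → delta ← phi → tau — delta:collider[open]; phi:fork[blocks] ⇒ blocked
  3. eps → delta ← mu → sigma → tau — delta:collider[open]; mu:fork[blocks]; sigma:chain[open] ⇒ blocked
  4. eps → delta ← mu → gamma → sigma → tau — delta:collider[open]; mu:fork[blocks]; gamma:chain[blocks]; sigma:chain[open] ⇒ blocked
  5. eps → delta ← mu → gamma → theta → sigma → tau — delta:collider[open]; mu:fork[blocks]; gamma:chain[blocks]; theta:chain[open]; sigma:chain[open] ⇒ blocked
  6. eps → delta ← mu → tau — delta:collider[open]; mu:fork[blocks] ⇒ blocked
Since every path is blocked, d-separation holds.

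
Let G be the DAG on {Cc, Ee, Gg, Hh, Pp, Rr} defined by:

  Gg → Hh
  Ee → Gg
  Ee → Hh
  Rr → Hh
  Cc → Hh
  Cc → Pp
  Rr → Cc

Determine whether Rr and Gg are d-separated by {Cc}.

Yes

4 paths connect Rr and Gg; each must be blocked for d-separation to hold:
  1. Rr → Hh ← Ee → Gg — Hh:collider[blocks]; Ee:fork[open] ⇒ blocked
  2. Rr → Hh ← Gg — Hh:collider[blocks] ⇒ blocked
  3. Rr → Cc → Hh ← Ee → Gg — Cc:chain[blocks]; Hh:collider[blocks]; Ee:fork[open] ⇒ blocked
  4. Rr → Cc → Hh ← Gg — Cc:chain[blocks]; Hh:collider[blocks] ⇒ blocked
Since every path is blocked, d-separation holds.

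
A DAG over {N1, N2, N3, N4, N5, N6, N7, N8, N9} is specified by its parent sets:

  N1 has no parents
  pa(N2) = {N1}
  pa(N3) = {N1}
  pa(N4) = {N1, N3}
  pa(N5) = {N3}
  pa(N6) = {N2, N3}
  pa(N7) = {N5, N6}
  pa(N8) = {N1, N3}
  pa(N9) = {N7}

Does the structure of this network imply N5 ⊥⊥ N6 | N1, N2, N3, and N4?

Yes

Enumerating the 5 paths from N5 to N6 and testing each for blocking by {N1, N2, N3, N4}:
  1. N5 ← N3 → N6 — N3:fork[blocks] ⇒ blocked
  2. N5 ← N3 → N8 ← N1 → N2 → N6 — N3:fork[blocks]; N8:collider[blocks]; N1:fork[blocks]; N2:chain[blocks] ⇒ blocked
  3. N5 ← N3 → N4 ← N1 → N2 → N6 — N3:fork[blocks]; N4:collider[open]; N1:fork[blocks]; N2:chain[blocks] ⇒ blocked
  4. N5 ← N3 ← N1 → N2 → N6 — N3:chain[blocks]; N1:fork[blocks]; N2:chain[blocks] ⇒ blocked
  5. N5 → N7 ← N6 — N7:collider[blocks] ⇒ blocked
All paths are blocked; N5 ⊥ N6 | {N1, N2, N3, N4} holds.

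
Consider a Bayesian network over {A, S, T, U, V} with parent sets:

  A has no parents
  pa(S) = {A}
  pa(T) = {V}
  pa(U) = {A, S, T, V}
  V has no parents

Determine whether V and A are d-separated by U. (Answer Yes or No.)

No — V and A are not d-separated given {U}.

We examine all 4 paths between V and A:
  1. V → U ← A — U:collider[open] ⇒ active
  2. V → U ← S ← A — U:collider[open]; S:chain[open] ⇒ active
  3. V → T → U ← A — T:chain[open]; U:collider[open] ⇒ active
  4. V → T → U ← S ← A — T:chain[open]; U:collider[open]; S:chain[open] ⇒ active
At least one path is unblocked, so d-separation fails.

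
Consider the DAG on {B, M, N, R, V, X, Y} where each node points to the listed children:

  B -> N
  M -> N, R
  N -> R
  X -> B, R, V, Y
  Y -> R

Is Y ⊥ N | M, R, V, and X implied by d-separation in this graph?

No — Y and N are not d-separated given {M, R, V, X}.

There are 6 undirected paths between Y and N; checking each against the conditioning set {M, R, V, X}:
Path 1: Y ← X → B → N
  X is a fork here and X is conditioned on, so the path is blocked at X.
Path 2: Y ← X → R ← N
  X is a fork here and X is conditioned on, so the path is blocked at X.
Path 3: Y ← X → R ← M → N
  X is a fork here and X is conditioned on, so the path is blocked at X.
Path 4: Y → R ← N
  R is a collider and R is conditioned on, which opens it — no node blocks this path, so it is active.
Path 5: Y → R ← X → B → N
  X is a fork here and X is conditioned on, so the path is blocked at X.
Path 6: Y → R ← M → N
  M is a fork here and M is conditioned on, so the path is blocked at M.
Because an active path exists, Y and N are not d-separated.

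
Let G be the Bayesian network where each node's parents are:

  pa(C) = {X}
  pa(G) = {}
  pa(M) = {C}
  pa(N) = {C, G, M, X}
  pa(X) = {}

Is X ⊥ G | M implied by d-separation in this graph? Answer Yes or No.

Yes

Enumerating the 3 paths from X to G and testing each for blocking by {M}:
Path 1: X → C → M → N ← G
  M is a chain here and M is conditioned on, so the path is blocked at M.
Path 2: X → C → N ← G
  N is a collider here and neither N nor any of its descendants is conditioned on, so the collider stays closed — the path is blocked at N.
Path 3: X → N ← G
  N is a collider here and neither N nor any of its descendants is conditioned on, so the collider stays closed — the path is blocked at N.
All paths are blocked; X ⊥ G | {M} holds.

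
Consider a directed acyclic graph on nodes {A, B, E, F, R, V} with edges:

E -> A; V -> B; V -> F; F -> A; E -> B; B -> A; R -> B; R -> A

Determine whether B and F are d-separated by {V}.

Enumerating the 4 paths from B to F and testing each for blocking by {V}:
Path 1: B ← V → F
  V is a fork here and V is conditioned on, so the path is blocked at V.
Path 2: B ← E → A ← F
  A is a collider here and neither A nor any of its descendants is conditioned on, so the collider stays closed — the path is blocked at A.
Path 3: B ← R → A ← F
  A is a collider here and neither A nor any of its descendants is conditioned on, so the collider stays closed — the path is blocked at A.
Path 4: B → A ← F
  A is a collider here and neither A nor any of its descendants is conditioned on, so the collider stays closed — the path is blocked at A.
Every path is blocked, so B and F are d-separated given {V}.

Yes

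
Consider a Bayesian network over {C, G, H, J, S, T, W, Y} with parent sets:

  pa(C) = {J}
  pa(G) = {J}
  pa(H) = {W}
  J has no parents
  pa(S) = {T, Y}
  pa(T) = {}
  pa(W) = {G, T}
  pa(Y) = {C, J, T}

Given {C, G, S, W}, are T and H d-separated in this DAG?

Yes

We examine all 5 paths between T and H:
  1. T → S ← Y ← J → G → W → H — S:collider[open]; Y:chain[open]; J:fork[open]; G:chain[blocks]; W:chain[blocks] ⇒ blocked
  2. T → S ← Y ← C ← J → G → W → H — S:collider[open]; Y:chain[open]; C:chain[blocks]; J:fork[open]; G:chain[blocks]; W:chain[blocks] ⇒ blocked
  3. T → W → H — W:chain[blocks] ⇒ blocked
  4. T → Y ← J → G → W → H — Y:collider[open]; J:fork[open]; G:chain[blocks]; W:chain[blocks] ⇒ blocked
  5. T → Y ← C ← J → G → W → H — Y:collider[open]; C:chain[blocks]; J:fork[open]; G:chain[blocks]; W:chain[blocks] ⇒ blocked
Every path is blocked, so T and H are d-separated given {C, G, S, W}.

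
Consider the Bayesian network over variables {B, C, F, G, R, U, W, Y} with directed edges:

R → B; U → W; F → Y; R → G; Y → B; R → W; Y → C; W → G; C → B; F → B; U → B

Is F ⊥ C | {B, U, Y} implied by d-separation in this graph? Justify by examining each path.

No — F and C are not d-separated given {B, U, Y}.

4 paths connect F and C; each must be blocked for d-separation to hold:
Path 1: F → B ← C
  B is a collider and B is conditioned on, which opens it — no node blocks this path, so it is active.
Path 2: F → B ← Y → C
  Y is a fork here and Y is conditioned on, so the path is blocked at Y.
Path 3: F → Y → B ← C
  Y is a chain here and Y is conditioned on, so the path is blocked at Y.
Path 4: F → Y → C
  Y is a chain here and Y is conditioned on, so the path is blocked at Y.
At least one path is unblocked, so d-separation fails.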